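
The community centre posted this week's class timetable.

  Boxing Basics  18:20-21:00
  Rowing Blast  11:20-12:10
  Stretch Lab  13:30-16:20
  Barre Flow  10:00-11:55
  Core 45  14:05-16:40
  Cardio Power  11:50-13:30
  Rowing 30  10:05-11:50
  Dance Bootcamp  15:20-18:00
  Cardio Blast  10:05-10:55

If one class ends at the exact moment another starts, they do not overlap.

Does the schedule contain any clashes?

Sorted by start: Barre Flow, Rowing 30, Cardio Blast, Rowing Blast, Cardio Power, Stretch Lab, Core 45, Dance Bootcamp, Boxing Basics.
Rowing 30 starts before Barre Flow ends → Barre Flow and Rowing 30 overlap.
That's a conflict, so the schedule is not conflict-free.

Yes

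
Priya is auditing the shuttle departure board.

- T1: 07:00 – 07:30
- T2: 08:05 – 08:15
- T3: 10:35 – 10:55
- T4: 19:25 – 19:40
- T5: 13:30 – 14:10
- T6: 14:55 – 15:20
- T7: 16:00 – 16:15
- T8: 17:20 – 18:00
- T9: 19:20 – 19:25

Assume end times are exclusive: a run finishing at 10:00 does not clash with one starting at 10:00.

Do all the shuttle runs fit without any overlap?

Yes

Check each pair: they overlap iff neither finishes before the other starts.
Sorted by start: T1, T2, T3, T5, T6, T7, T8, T9, T4.
T2 starts after T1 ends; T1 is clear from here.
T3 starts after T2 ends; T2 is clear from here.
T5 starts after T3 ends; T3 is clear from here.
T6 starts after T5 ends; T5 is clear from here.
T7 starts after T6 ends; T6 is clear from here.
T8 starts after T7 ends; T7 is clear from here.
T9 starts after T8 ends; T8 is clear from here.
T4 starts exactly when T9 ends (back-to-back, no overlap).
Every pair is clear; the schedule has no overlaps.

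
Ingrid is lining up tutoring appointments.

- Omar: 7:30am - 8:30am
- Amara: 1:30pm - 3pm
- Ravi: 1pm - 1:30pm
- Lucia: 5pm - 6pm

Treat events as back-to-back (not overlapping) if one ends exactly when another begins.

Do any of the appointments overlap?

No

Sorted by start: Omar, Ravi, Amara, Lucia.
Ravi starts after Omar ends — done with Omar.
Amara starts exactly when Ravi ends (back-to-back, no overlap) — done with Ravi.
Lucia starts after Amara ends.
Every pair is clear; the schedule has no overlaps.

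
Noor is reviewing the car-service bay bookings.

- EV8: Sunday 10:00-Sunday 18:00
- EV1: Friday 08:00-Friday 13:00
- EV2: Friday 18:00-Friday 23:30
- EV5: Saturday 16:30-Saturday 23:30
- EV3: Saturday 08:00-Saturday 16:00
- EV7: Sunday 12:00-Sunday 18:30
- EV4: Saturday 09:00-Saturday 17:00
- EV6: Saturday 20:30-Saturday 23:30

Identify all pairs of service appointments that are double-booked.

Sorted by start: EV1, EV2, EV3, EV4, EV5, EV6, EV8, EV7.
EV2 starts after EV1 ends, so EV1 has no further overlaps.
EV3 starts after EV2 ends, so EV2 has no further overlaps.
EV4 starts before EV3 ends → EV3 and EV4 overlap.
EV5 starts after EV3 ends, so EV3 has no further overlaps.
EV5 starts before EV4 ends → EV4 and EV5 overlap.
EV6 starts after EV4 ends, so EV4 has no further overlaps.
EV6 starts before EV5 ends → EV5 and EV6 overlap.
EV8 starts after EV5 ends, so EV5 has no further overlaps.
EV8 starts after EV6 ends, so EV6 has no further overlaps.
EV7 starts before EV8 ends → EV8 and EV7 overlap.

EV3 & EV4, EV4 & EV5, EV5 & EV6, EV7 & EV8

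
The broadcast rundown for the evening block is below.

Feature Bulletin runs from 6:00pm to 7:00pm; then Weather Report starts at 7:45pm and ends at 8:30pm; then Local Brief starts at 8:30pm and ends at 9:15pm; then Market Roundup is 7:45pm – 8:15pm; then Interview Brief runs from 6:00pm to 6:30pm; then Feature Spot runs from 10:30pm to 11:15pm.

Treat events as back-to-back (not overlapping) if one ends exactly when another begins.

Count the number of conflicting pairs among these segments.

2

Check each pair: they overlap iff neither finishes before the other starts.
Sorted by start: Feature Bulletin, Interview Brief, Market Roundup, Weather Report, Local Brief, Feature Spot.
Interview Brief starts before Feature Bulletin ends → Feature Bulletin and Interview Brief overlap.
Market Roundup starts after Feature Bulletin ends; Feature Bulletin is clear from here.
Market Roundup starts after Interview Brief ends; Interview Brief is clear from here.
Weather Report starts before Market Roundup ends → Market Roundup and Weather Report overlap.
Local Brief starts after Market Roundup ends; Market Roundup is clear from here.
Local Brief starts exactly when Weather Report ends (back-to-back, no overlap); Weather Report is clear from here.
Feature Spot starts after Local Brief ends.
Overlapping pairs: Feature Bulletin & Interview Brief, Market Roundup & Weather Report — 2 in total.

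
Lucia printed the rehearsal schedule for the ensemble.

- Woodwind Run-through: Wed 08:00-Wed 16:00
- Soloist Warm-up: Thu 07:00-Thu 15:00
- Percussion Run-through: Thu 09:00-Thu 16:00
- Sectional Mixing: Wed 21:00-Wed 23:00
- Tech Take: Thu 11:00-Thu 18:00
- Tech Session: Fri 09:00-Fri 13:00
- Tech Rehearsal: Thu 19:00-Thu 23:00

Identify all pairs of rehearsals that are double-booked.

Sorted by start: Woodwind Run-through, Sectional Mixing, Soloist Warm-up, Percussion Run-through, Tech Take, Tech Rehearsal, Tech Session.
Sectional Mixing starts after Woodwind Run-through ends — done with Woodwind Run-through.
Soloist Warm-up starts after Sectional Mixing ends — done with Sectional Mixing.
Percussion Run-through starts before Soloist Warm-up ends → Soloist Warm-up and Percussion Run-through overlap.
Tech Take starts before Soloist Warm-up ends → Soloist Warm-up and Tech Take overlap.
Tech Rehearsal starts after Soloist Warm-up ends — done with Soloist Warm-up.
Tech Take starts before Percussion Run-through ends → Percussion Run-through and Tech Take overlap.
Tech Rehearsal starts after Percussion Run-through ends — done with Percussion Run-through.
Tech Rehearsal starts after Tech Take ends — done with Tech Take.
Tech Session starts after Tech Rehearsal ends.

Percussion Run-through & Soloist Warm-up, Percussion Run-through & Tech Take, Soloist Warm-up & Tech Take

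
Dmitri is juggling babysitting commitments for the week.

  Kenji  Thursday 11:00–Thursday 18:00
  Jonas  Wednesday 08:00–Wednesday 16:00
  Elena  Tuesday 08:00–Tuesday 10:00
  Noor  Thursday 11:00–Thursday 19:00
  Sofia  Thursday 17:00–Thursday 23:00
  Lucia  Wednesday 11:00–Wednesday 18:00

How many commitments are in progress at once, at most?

3

Sort all start/end points and keep a running count:
Tuesday 08:00 start Elena → 1
Tuesday 10:00 end Elena → 0
Wednesday 08:00 start Jonas → 1
Wednesday 11:00 start Lucia → 2
Wednesday 16:00 end Jonas → 1
Wednesday 18:00 end Lucia → 0
Thursday 11:00 start Kenji → 1
Thursday 11:00 start Noor → 2
Thursday 17:00 start Sofia → 3
Thursday 18:00 end Kenji → 2
Thursday 19:00 end Noor → 1
Thursday 23:00 end Sofia → 0
Peak is 3, at Thursday 17:00 (Kenji, Noor, Sofia).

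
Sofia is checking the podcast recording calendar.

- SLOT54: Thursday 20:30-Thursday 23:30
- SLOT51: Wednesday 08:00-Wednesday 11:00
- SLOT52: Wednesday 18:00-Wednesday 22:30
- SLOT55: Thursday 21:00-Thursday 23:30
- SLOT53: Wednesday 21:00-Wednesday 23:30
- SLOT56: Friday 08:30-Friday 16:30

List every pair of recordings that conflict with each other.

Two intervals overlap when each starts before the other ends.
Sorted by start: SLOT51, SLOT52, SLOT53, SLOT54, SLOT55, SLOT56.
SLOT52 starts after SLOT51 ends; SLOT51 is clear from here.
SLOT53 starts before SLOT52 ends → SLOT52 and SLOT53 overlap.
SLOT54 starts after SLOT52 ends; SLOT52 is clear from here.
SLOT54 starts after SLOT53 ends; SLOT53 is clear from here.
SLOT55 starts before SLOT54 ends → SLOT54 and SLOT55 overlap.
SLOT56 starts after SLOT54 ends.
SLOT56 starts after SLOT55 ends.

SLOT52 & SLOT53, SLOT54 & SLOT55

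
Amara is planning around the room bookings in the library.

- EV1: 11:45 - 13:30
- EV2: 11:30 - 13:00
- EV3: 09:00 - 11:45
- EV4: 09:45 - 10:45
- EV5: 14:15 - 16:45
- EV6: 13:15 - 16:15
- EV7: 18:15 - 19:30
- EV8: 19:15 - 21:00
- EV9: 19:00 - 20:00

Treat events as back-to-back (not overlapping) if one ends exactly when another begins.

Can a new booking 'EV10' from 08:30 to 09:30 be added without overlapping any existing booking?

EV3: starts 09:00 before EV10 ends 09:30, and ends 11:45 after EV10 starts 08:30 → overlap.
EV4: starts 09:45 at or after EV10 ends 09:30 → clear.
EV2: starts 11:30 at or after EV10 ends 09:30 → clear.
EV1: starts 11:45 at or after EV10 ends 09:30 → clear.
EV6: starts 13:15 at or after EV10 ends 09:30 → clear.
EV5: starts 14:15 at or after EV10 ends 09:30 → clear.
EV7: starts 18:15 at or after EV10 ends 09:30 → clear.
EV9: starts 19:00 at or after EV10 ends 09:30 → clear.
EV8: starts 19:15 at or after EV10 ends 09:30 → clear.
EV10 overlaps EV3.

No — it overlaps EV3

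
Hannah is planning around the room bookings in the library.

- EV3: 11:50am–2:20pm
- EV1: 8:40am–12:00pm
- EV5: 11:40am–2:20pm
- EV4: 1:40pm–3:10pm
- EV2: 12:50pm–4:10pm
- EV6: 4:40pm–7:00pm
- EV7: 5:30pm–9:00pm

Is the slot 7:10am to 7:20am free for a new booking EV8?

Yes — the slot is free

EV1: starts 8:40am at or after EV8 ends 7:20am → clear.
EV5: starts 11:40am at or after EV8 ends 7:20am → clear.
EV3: starts 11:50am at or after EV8 ends 7:20am → clear.
EV2: starts 12:50pm at or after EV8 ends 7:20am → clear.
EV4: starts 1:40pm at or after EV8 ends 7:20am → clear.
EV6: starts 4:40pm at or after EV8 ends 7:20am → clear.
EV7: starts 5:30pm at or after EV8 ends 7:20am → clear.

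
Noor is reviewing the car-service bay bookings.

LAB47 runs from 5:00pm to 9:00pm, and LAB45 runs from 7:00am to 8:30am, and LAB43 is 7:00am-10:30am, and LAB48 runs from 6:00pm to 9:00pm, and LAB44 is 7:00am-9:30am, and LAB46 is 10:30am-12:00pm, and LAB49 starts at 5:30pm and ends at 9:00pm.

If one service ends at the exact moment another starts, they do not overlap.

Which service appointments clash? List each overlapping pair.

LAB43 & LAB44, LAB43 & LAB45, LAB44 & LAB45, LAB47 & LAB48, LAB47 & LAB49, LAB48 & LAB49

Sorted by start: LAB43, LAB44, LAB45, LAB46, LAB47, LAB49, LAB48.
LAB44 starts before LAB43 ends → LAB43 and LAB44 overlap.
LAB45 starts before LAB43 ends → LAB43 and LAB45 overlap.
LAB46 starts exactly when LAB43 ends (back-to-back, no overlap); LAB43 is clear from here.
LAB45 starts before LAB44 ends → LAB44 and LAB45 overlap.
LAB46 starts after LAB44 ends; LAB44 is clear from here.
LAB46 starts after LAB45 ends; LAB45 is clear from here.
LAB47 starts after LAB46 ends; LAB46 is clear from here.
LAB49 starts before LAB47 ends → LAB47 and LAB49 overlap.
LAB48 starts before LAB47 ends → LAB47 and LAB48 overlap.
LAB48 starts before LAB49 ends → LAB49 and LAB48 overlap.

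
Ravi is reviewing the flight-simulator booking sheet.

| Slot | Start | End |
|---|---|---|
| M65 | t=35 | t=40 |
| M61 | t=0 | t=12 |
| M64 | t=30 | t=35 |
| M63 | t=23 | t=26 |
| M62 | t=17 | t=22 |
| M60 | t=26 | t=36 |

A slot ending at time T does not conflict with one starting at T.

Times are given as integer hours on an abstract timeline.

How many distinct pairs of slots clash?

Sorted by start: M61, M62, M63, M60, M64, M65.
M62 starts after M61 ends, so M61 has no further overlaps.
M63 starts after M62 ends, so M62 has no further overlaps.
M60 starts exactly when M63 ends (back-to-back, no overlap), so M63 has no further overlaps.
M64 starts before M60 ends → M60 and M64 overlap.
M65 starts before M60 ends → M60 and M65 overlap.
M65 starts exactly when M64 ends (back-to-back, no overlap).
Overlapping pairs: M60 & M64, M60 & M65 — 2 in total.

2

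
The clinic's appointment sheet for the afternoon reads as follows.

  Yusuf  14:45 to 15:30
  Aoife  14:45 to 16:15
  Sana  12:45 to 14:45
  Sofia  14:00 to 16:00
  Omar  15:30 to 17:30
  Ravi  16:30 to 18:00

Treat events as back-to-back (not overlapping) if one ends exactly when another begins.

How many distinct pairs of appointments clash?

Check each pair: they overlap iff neither finishes before the other starts.
Sorted by start: Sana, Sofia, Yusuf, Aoife, Omar, Ravi.
Sofia starts before Sana ends → Sana and Sofia overlap.
Yusuf starts exactly when Sana ends (back-to-back, no overlap); Sana is clear from here.
Yusuf starts before Sofia ends → Sofia and Yusuf overlap.
Aoife starts before Sofia ends → Sofia and Aoife overlap.
Omar starts before Sofia ends → Sofia and Omar overlap.
Ravi starts after Sofia ends.
Aoife starts before Yusuf ends → Yusuf and Aoife overlap.
Omar starts exactly when Yusuf ends (back-to-back, no overlap); Yusuf is clear from here.
Omar starts before Aoife ends → Aoife and Omar overlap.
Ravi starts after Aoife ends.
Ravi starts before Omar ends → Omar and Ravi overlap.
Overlapping pairs: Aoife & Omar, Aoife & Sofia, Aoife & Yusuf, Omar & Ravi, Omar & Sofia, Sana & Sofia, Sofia & Yusuf — 7 in total.

7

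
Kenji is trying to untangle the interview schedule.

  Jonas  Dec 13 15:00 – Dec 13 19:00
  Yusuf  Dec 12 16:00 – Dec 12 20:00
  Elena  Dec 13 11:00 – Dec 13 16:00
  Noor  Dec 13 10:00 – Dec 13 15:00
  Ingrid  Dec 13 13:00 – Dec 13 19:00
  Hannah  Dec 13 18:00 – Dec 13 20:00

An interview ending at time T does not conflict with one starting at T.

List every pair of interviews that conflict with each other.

Elena & Ingrid, Elena & Jonas, Elena & Noor, Hannah & Ingrid, Hannah & Jonas, Ingrid & Jonas, Ingrid & Noor

Two intervals overlap when each starts before the other ends.
Sorted by start: Yusuf, Noor, Elena, Ingrid, Jonas, Hannah.
Noor starts after Yusuf ends — done with Yusuf.
Elena starts before Noor ends → Noor and Elena overlap.
Ingrid starts before Noor ends → Noor and Ingrid overlap.
Jonas starts exactly when Noor ends (back-to-back, no overlap) — done with Noor.
Ingrid starts before Elena ends → Elena and Ingrid overlap.
Jonas starts before Elena ends → Elena and Jonas overlap.
Hannah starts after Elena ends.
Jonas starts before Ingrid ends → Ingrid and Jonas overlap.
Hannah starts before Ingrid ends → Ingrid and Hannah overlap.
Hannah starts before Jonas ends → Jonas and Hannah overlap.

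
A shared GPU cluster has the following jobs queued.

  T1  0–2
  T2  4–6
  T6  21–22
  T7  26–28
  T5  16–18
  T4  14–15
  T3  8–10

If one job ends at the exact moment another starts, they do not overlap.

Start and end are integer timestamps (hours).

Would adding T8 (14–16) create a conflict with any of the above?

T1: ends 2 at or before T8 starts 14 → clear.
T2: ends 6 at or before T8 starts 14 → clear.
T3: ends 10 at or before T8 starts 14 → clear.
T4: starts 14 before T8 ends 16, and ends 15 after T8 starts 14 → overlap.
T5: starts 16 at or after T8 ends 16 → clear.
T6: starts 21 at or after T8 ends 16 → clear.
T7: starts 26 at or after T8 ends 16 → clear.
T8 overlaps T4.

Yes — it overlaps T4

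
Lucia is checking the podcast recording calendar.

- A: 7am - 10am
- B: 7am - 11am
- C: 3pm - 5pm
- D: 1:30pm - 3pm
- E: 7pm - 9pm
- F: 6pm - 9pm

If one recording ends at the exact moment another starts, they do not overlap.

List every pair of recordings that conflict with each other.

A & B, E & F

Check each pair: they overlap iff neither finishes before the other starts.
Sorted by start: A, B, D, C, F, E.
B starts before A ends → A and B overlap.
D starts after A ends — done with A.
D starts after B ends — done with B.
C starts exactly when D ends (back-to-back, no overlap) — done with D.
F starts after C ends — done with C.
E starts before F ends → F and E overlap.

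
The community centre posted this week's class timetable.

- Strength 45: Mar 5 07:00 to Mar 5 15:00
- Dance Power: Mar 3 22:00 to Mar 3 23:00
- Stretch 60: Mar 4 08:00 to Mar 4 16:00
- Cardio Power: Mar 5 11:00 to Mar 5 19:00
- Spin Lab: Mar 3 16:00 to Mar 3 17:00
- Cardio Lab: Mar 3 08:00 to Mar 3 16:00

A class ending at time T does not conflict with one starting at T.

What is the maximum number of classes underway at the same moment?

2

Sort all start/end points and keep a running count:
Mar 3 08:00 start Cardio Lab → 1
Mar 3 16:00 end Cardio Lab → 0
Mar 3 16:00 start Spin Lab → 1
Mar 3 17:00 end Spin Lab → 0
Mar 3 22:00 start Dance Power → 1
Mar 3 23:00 end Dance Power → 0
Mar 4 08:00 start Stretch 60 → 1
Mar 4 16:00 end Stretch 60 → 0
Mar 5 07:00 start Strength 45 → 1
Mar 5 11:00 start Cardio Power → 2
Mar 5 15:00 end Strength 45 → 1
Mar 5 19:00 end Cardio Power → 0
Peak is 2, at Mar 5 11:00 (Cardio Power, Strength 45).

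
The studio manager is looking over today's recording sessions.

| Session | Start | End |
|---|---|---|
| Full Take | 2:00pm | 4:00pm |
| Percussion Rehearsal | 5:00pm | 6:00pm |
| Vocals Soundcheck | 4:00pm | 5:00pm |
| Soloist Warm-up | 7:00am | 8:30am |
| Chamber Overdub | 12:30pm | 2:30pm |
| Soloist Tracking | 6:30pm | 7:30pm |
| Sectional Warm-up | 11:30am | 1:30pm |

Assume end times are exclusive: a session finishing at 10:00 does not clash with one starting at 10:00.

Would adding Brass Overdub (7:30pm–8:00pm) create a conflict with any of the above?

No — it doesn't clash with anything

Soloist Warm-up: ends 8:30am at or before Brass Overdub starts 7:30pm → clear.
Sectional Warm-up: ends 1:30pm at or before Brass Overdub starts 7:30pm → clear.
Chamber Overdub: ends 2:30pm at or before Brass Overdub starts 7:30pm → clear.
Full Take: ends 4:00pm at or before Brass Overdub starts 7:30pm → clear.
Vocals Soundcheck: ends 5:00pm at or before Brass Overdub starts 7:30pm → clear.
Percussion Rehearsal: ends 6:00pm at or before Brass Overdub starts 7:30pm → clear.
Soloist Tracking: ends 7:30pm at or before Brass Overdub starts 7:30pm → clear.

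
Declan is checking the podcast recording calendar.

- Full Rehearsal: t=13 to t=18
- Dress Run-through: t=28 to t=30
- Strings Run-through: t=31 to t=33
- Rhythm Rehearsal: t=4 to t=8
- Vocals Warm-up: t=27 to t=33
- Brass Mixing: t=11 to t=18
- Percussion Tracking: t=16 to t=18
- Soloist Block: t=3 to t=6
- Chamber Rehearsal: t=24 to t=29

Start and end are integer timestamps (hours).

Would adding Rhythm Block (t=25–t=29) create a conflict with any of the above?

Yes — it overlaps Chamber Rehearsal, Dress Run-through, Vocals Warm-up

Soloist Block: ends t=6 at or before Rhythm Block starts t=25 → clear.
Rhythm Rehearsal: ends t=8 at or before Rhythm Block starts t=25 → clear.
Brass Mixing: ends t=18 at or before Rhythm Block starts t=25 → clear.
Full Rehearsal: ends t=18 at or before Rhythm Block starts t=25 → clear.
Percussion Tracking: ends t=18 at or before Rhythm Block starts t=25 → clear.
Chamber Rehearsal: starts t=24 before Rhythm Block ends t=29, and ends t=29 after Rhythm Block starts t=25 → overlap.
Vocals Warm-up: starts t=27 before Rhythm Block ends t=29, and ends t=33 after Rhythm Block starts t=25 → overlap.
Dress Run-through: starts t=28 before Rhythm Block ends t=29, and ends t=30 after Rhythm Block starts t=25 → overlap.
Strings Run-through: starts t=31 at or after Rhythm Block ends t=29 → clear.
Rhythm Block overlaps Dress Run-through, Chamber Rehearsal, Vocals Warm-up.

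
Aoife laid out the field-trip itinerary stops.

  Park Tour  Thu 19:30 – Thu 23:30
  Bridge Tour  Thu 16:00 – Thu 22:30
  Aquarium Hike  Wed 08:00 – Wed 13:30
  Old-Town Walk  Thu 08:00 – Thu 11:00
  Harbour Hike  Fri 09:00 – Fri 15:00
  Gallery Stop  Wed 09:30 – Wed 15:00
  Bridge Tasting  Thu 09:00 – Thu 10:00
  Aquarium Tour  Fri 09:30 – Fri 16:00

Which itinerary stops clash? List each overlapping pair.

Aquarium Hike & Gallery Stop, Aquarium Tour & Harbour Hike, Bridge Tasting & Old-Town Walk, Bridge Tour & Park Tour

Sorted by start: Aquarium Hike, Gallery Stop, Old-Town Walk, Bridge Tasting, Bridge Tour, Park Tour, Harbour Hike, Aquarium Tour.
Gallery Stop starts before Aquarium Hike ends → Aquarium Hike and Gallery Stop overlap.
Old-Town Walk starts after Aquarium Hike ends, so nothing later overlaps Aquarium Hike either.
Old-Town Walk starts after Gallery Stop ends, so nothing later overlaps Gallery Stop either.
Bridge Tasting starts before Old-Town Walk ends → Old-Town Walk and Bridge Tasting overlap.
Bridge Tour starts after Old-Town Walk ends, so nothing later overlaps Old-Town Walk either.
Bridge Tour starts after Bridge Tasting ends, so nothing later overlaps Bridge Tasting either.
Park Tour starts before Bridge Tour ends → Bridge Tour and Park Tour overlap.
Harbour Hike starts after Bridge Tour ends, so nothing later overlaps Bridge Tour either.
Harbour Hike starts after Park Tour ends, so nothing later overlaps Park Tour either.
Aquarium Tour starts before Harbour Hike ends → Harbour Hike and Aquarium Tour overlap.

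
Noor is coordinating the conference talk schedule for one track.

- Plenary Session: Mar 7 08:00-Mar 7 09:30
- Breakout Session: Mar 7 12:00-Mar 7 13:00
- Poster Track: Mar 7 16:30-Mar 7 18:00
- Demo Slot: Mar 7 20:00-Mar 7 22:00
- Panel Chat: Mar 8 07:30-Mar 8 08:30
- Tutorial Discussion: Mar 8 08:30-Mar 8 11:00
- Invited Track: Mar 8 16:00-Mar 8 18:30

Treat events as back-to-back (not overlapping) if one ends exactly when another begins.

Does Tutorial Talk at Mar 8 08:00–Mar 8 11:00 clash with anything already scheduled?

Yes — it overlaps Panel Chat, Tutorial Discussion

Plenary Session: ends Mar 7 09:30 at or before Tutorial Talk starts Mar 8 08:00 → clear.
Breakout Session: ends Mar 7 13:00 at or before Tutorial Talk starts Mar 8 08:00 → clear.
Poster Track: ends Mar 7 18:00 at or before Tutorial Talk starts Mar 8 08:00 → clear.
Demo Slot: ends Mar 7 22:00 at or before Tutorial Talk starts Mar 8 08:00 → clear.
Panel Chat: starts Mar 8 07:30 before Tutorial Talk ends Mar 8 11:00, and ends Mar 8 08:30 after Tutorial Talk starts Mar 8 08:00 → overlap.
Tutorial Discussion: starts Mar 8 08:30 before Tutorial Talk ends Mar 8 11:00, and ends Mar 8 11:00 after Tutorial Talk starts Mar 8 08:00 → overlap.
Invited Track: starts Mar 8 16:00 at or after Tutorial Talk ends Mar 8 11:00 → clear.
Tutorial Talk overlaps Panel Chat, Tutorial Discussion.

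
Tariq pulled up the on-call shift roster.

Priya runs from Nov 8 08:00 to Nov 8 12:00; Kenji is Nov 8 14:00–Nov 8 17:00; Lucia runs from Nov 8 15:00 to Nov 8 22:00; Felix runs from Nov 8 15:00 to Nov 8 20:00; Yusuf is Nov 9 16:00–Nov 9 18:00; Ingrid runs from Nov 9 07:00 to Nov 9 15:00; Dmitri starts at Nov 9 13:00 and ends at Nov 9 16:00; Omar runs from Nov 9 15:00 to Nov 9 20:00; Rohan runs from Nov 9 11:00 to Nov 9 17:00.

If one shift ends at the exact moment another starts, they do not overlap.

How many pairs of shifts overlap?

Check each pair: they overlap iff neither finishes before the other starts.
Sorted by start: Priya, Kenji, Lucia, Felix, Ingrid, Rohan, Dmitri, Omar, Yusuf.
Kenji starts after Priya ends; Priya is clear from here.
Lucia starts before Kenji ends → Kenji and Lucia overlap.
Felix starts before Kenji ends → Kenji and Felix overlap.
Ingrid starts after Kenji ends; Kenji is clear from here.
Felix starts before Lucia ends → Lucia and Felix overlap.
Ingrid starts after Lucia ends; Lucia is clear from here.
Ingrid starts after Felix ends; Felix is clear from here.
Rohan starts before Ingrid ends → Ingrid and Rohan overlap.
Dmitri starts before Ingrid ends → Ingrid and Dmitri overlap.
Omar starts exactly when Ingrid ends (back-to-back, no overlap); Ingrid is clear from here.
Dmitri starts before Rohan ends → Rohan and Dmitri overlap.
Omar starts before Rohan ends → Rohan and Omar overlap.
Yusuf starts before Rohan ends → Rohan and Yusuf overlap.
Omar starts before Dmitri ends → Dmitri and Omar overlap.
Yusuf starts exactly when Dmitri ends (back-to-back, no overlap).
Yusuf starts before Omar ends → Omar and Yusuf overlap.
Overlapping pairs: Dmitri & Ingrid, Dmitri & Omar, Dmitri & Rohan, Felix & Kenji, Felix & Lucia, Ingrid & Rohan, Kenji & Lucia, Omar & Rohan, Omar & Yusuf, Rohan & Yusuf — 10 in total.

10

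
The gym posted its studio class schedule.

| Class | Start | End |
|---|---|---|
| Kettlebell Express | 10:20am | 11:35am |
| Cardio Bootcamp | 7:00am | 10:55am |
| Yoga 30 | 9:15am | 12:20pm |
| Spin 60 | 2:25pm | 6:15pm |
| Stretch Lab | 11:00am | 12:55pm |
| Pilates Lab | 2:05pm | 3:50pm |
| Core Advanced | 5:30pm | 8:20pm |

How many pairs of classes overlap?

Check each pair: they overlap iff neither finishes before the other starts.
Sorted by start: Cardio Bootcamp, Yoga 30, Kettlebell Express, Stretch Lab, Pilates Lab, Spin 60, Core Advanced.
Yoga 30 starts before Cardio Bootcamp ends → Cardio Bootcamp and Yoga 30 overlap.
Kettlebell Express starts before Cardio Bootcamp ends → Cardio Bootcamp and Kettlebell Express overlap.
Stretch Lab starts after Cardio Bootcamp ends, so nothing later overlaps Cardio Bootcamp either.
Kettlebell Express starts before Yoga 30 ends → Yoga 30 and Kettlebell Express overlap.
Stretch Lab starts before Yoga 30 ends → Yoga 30 and Stretch Lab overlap.
Pilates Lab starts after Yoga 30 ends, so nothing later overlaps Yoga 30 either.
Stretch Lab starts before Kettlebell Express ends → Kettlebell Express and Stretch Lab overlap.
Pilates Lab starts after Kettlebell Express ends, so nothing later overlaps Kettlebell Express either.
Pilates Lab starts after Stretch Lab ends, so nothing later overlaps Stretch Lab either.
Spin 60 starts before Pilates Lab ends → Pilates Lab and Spin 60 overlap.
Core Advanced starts after Pilates Lab ends.
Core Advanced starts before Spin 60 ends → Spin 60 and Core Advanced overlap.
Overlapping pairs: Cardio Bootcamp & Kettlebell Express, Cardio Bootcamp & Yoga 30, Core Advanced & Spin 60, Kettlebell Express & Stretch Lab, Kettlebell Express & Yoga 30, Pilates Lab & Spin 60, Stretch Lab & Yoga 30 — 7 in total.

7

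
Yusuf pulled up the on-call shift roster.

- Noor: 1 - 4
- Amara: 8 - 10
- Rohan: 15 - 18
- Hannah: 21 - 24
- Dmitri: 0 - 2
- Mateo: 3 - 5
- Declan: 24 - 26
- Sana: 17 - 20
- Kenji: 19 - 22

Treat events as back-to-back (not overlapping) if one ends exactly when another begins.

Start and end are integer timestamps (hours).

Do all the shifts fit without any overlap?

No

Check each pair: they overlap iff neither finishes before the other starts.
Sorted by start: Dmitri, Noor, Mateo, Amara, Rohan, Sana, Kenji, Hannah, Declan.
Noor starts before Dmitri ends → Dmitri and Noor overlap.
That's a conflict, so the schedule is not conflict-free.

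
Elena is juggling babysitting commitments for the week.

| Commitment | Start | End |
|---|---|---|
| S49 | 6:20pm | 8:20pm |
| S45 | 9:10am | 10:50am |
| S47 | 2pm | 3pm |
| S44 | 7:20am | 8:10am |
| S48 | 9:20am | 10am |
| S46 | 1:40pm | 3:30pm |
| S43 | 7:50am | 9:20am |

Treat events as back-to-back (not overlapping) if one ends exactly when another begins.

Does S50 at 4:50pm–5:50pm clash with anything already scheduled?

S44: ends 8:10am at or before S50 starts 4:50pm → clear.
S43: ends 9:20am at or before S50 starts 4:50pm → clear.
S45: ends 10:50am at or before S50 starts 4:50pm → clear.
S48: ends 10am at or before S50 starts 4:50pm → clear.
S46: ends 3:30pm at or before S50 starts 4:50pm → clear.
S47: ends 3pm at or before S50 starts 4:50pm → clear.
S49: starts 6:20pm at or after S50 ends 5:50pm → clear.

No — it doesn't clash with anything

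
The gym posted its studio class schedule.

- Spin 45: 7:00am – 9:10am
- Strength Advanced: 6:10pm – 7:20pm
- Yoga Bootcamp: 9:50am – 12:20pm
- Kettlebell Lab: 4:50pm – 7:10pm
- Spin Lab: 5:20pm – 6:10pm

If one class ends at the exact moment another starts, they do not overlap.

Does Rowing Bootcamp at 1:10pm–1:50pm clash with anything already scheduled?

No — it doesn't clash with anything

Spin 45: ends 9:10am at or before Rowing Bootcamp starts 1:10pm → clear.
Yoga Bootcamp: ends 12:20pm at or before Rowing Bootcamp starts 1:10pm → clear.
Kettlebell Lab: starts 4:50pm at or after Rowing Bootcamp ends 1:50pm → clear.
Spin Lab: starts 5:20pm at or after Rowing Bootcamp ends 1:50pm → clear.
Strength Advanced: starts 6:10pm at or after Rowing Bootcamp ends 1:50pm → clear.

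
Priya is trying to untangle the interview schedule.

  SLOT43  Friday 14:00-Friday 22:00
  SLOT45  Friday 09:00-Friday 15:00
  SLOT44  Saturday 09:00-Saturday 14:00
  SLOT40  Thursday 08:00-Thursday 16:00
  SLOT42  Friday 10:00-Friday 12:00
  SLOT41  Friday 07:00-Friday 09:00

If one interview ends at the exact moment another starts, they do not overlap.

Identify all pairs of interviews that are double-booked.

Sorted by start: SLOT40, SLOT41, SLOT45, SLOT42, SLOT43, SLOT44.
SLOT41 starts after SLOT40 ends, so nothing later overlaps SLOT40 either.
SLOT45 starts exactly when SLOT41 ends (back-to-back, no overlap), so nothing later overlaps SLOT41 either.
SLOT42 starts before SLOT45 ends → SLOT45 and SLOT42 overlap.
SLOT43 starts before SLOT45 ends → SLOT45 and SLOT43 overlap.
SLOT44 starts after SLOT45 ends.
SLOT43 starts after SLOT42 ends, so nothing later overlaps SLOT42 either.
SLOT44 starts after SLOT43 ends.

SLOT42 & SLOT45, SLOT43 & SLOT45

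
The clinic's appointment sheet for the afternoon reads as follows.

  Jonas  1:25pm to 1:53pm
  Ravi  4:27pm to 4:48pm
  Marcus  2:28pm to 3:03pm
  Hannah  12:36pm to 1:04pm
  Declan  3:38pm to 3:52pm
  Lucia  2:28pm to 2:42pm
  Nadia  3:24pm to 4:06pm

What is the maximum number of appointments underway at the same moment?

Sweep the timeline, counting +1 at each start and −1 at each end (ends before starts at a tie):
12:36pm start Hannah → 1
1:04pm end Hannah → 0
1:25pm start Jonas → 1
1:53pm end Jonas → 0
2:28pm start Lucia → 1
2:28pm start Marcus → 2
2:42pm end Lucia → 1
3:03pm end Marcus → 0
3:24pm start Nadia → 1
3:38pm start Declan → 2
3:52pm end Declan → 1
4:06pm end Nadia → 0
4:27pm start Ravi → 1
4:48pm end Ravi → 0
Peak is 2, at 2:28pm (Lucia, Marcus).

2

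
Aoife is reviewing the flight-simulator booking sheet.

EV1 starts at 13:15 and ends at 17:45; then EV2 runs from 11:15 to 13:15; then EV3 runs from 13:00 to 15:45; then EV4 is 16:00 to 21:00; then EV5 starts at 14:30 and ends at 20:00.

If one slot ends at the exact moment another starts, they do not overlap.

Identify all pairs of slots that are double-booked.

EV1 & EV3, EV1 & EV4, EV1 & EV5, EV2 & EV3, EV3 & EV5, EV4 & EV5

Sorted by start: EV2, EV3, EV1, EV5, EV4.
EV3 starts before EV2 ends → EV2 and EV3 overlap.
EV1 starts exactly when EV2 ends (back-to-back, no overlap) — done with EV2.
EV1 starts before EV3 ends → EV3 and EV1 overlap.
EV5 starts before EV3 ends → EV3 and EV5 overlap.
EV4 starts after EV3 ends.
EV5 starts before EV1 ends → EV1 and EV5 overlap.
EV4 starts before EV1 ends → EV1 and EV4 overlap.
EV4 starts before EV5 ends → EV5 and EV4 overlap.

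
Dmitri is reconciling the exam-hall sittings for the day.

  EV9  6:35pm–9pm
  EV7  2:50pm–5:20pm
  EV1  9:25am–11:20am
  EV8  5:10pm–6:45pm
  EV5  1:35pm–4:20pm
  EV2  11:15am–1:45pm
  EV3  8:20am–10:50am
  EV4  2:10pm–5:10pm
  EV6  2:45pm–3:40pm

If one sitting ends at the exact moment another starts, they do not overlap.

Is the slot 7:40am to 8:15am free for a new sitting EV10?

EV3: starts 8:20am at or after EV10 ends 8:15am → clear.
EV1: starts 9:25am at or after EV10 ends 8:15am → clear.
EV2: starts 11:15am at or after EV10 ends 8:15am → clear.
EV5: starts 1:35pm at or after EV10 ends 8:15am → clear.
EV4: starts 2:10pm at or after EV10 ends 8:15am → clear.
EV6: starts 2:45pm at or after EV10 ends 8:15am → clear.
EV7: starts 2:50pm at or after EV10 ends 8:15am → clear.
EV8: starts 5:10pm at or after EV10 ends 8:15am → clear.
EV9: starts 6:35pm at or after EV10 ends 8:15am → clear.

Yes — the slot is free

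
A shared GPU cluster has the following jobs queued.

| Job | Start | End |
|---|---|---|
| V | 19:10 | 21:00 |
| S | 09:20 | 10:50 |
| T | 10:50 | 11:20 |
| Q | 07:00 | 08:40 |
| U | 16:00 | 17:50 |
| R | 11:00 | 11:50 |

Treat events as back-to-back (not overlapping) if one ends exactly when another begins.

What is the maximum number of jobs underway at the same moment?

2

Walk through starts and ends in time order (an end at T is processed before a start at T):
07:00 start Q → 1
08:40 end Q → 0
09:20 start S → 1
10:50 end S → 0
10:50 start T → 1
11:00 start R → 2
11:20 end T → 1
11:50 end R → 0
16:00 start U → 1
17:50 end U → 0
19:10 start V → 1
21:00 end V → 0
Peak is 2, at 11:00 (R, T).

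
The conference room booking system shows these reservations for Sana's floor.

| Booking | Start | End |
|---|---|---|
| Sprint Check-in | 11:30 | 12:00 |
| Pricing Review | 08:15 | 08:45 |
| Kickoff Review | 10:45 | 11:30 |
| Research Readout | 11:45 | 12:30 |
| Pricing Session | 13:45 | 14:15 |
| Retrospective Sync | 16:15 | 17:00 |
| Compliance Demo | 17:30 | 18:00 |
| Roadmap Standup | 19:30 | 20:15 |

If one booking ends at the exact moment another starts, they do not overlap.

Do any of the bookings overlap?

Yes

Check each pair: they overlap iff neither finishes before the other starts.
Sorted by start: Pricing Review, Kickoff Review, Sprint Check-in, Research Readout, Pricing Session, Retrospective Sync, Compliance Demo, Roadmap Standup.
Kickoff Review starts after Pricing Review ends, so Pricing Review has no further overlaps.
Sprint Check-in starts exactly when Kickoff Review ends (back-to-back, no overlap), so Kickoff Review has no further overlaps.
Research Readout starts before Sprint Check-in ends → Sprint Check-in and Research Readout overlap.
That's a conflict, so the schedule is not conflict-free.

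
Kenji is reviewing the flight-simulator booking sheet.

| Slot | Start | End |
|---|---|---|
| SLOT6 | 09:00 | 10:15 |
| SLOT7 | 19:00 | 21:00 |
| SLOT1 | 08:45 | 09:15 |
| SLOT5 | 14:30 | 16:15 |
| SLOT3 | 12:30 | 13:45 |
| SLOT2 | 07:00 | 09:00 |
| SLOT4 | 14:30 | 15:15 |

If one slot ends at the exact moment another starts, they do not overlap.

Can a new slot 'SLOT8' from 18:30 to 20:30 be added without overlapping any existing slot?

SLOT2: ends 09:00 at or before SLOT8 starts 18:30 → clear.
SLOT1: ends 09:15 at or before SLOT8 starts 18:30 → clear.
SLOT6: ends 10:15 at or before SLOT8 starts 18:30 → clear.
SLOT3: ends 13:45 at or before SLOT8 starts 18:30 → clear.
SLOT4: ends 15:15 at or before SLOT8 starts 18:30 → clear.
SLOT5: ends 16:15 at or before SLOT8 starts 18:30 → clear.
SLOT7: starts 19:00 before SLOT8 ends 20:30, and ends 21:00 after SLOT8 starts 18:30 → overlap.
SLOT8 overlaps SLOT7.

No — it overlaps SLOT7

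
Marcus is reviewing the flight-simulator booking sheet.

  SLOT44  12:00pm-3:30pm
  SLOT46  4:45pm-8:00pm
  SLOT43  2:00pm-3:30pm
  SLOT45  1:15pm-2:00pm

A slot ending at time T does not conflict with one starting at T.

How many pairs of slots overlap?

2

Sorted by start: SLOT44, SLOT45, SLOT43, SLOT46.
SLOT45 starts before SLOT44 ends → SLOT44 and SLOT45 overlap.
SLOT43 starts before SLOT44 ends → SLOT44 and SLOT43 overlap.
SLOT46 starts after SLOT44 ends.
SLOT43 starts exactly when SLOT45 ends (back-to-back, no overlap), so SLOT45 has no further overlaps.
SLOT46 starts after SLOT43 ends.
Overlapping pairs: SLOT43 & SLOT44, SLOT44 & SLOT45 — 2 in total.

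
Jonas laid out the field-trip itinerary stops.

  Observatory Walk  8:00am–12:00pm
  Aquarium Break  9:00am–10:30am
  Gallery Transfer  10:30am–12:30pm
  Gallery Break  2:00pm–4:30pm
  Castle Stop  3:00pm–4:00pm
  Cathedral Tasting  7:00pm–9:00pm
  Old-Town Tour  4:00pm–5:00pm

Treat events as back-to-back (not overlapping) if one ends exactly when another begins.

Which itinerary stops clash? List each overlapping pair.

Aquarium Break & Observatory Walk, Castle Stop & Gallery Break, Gallery Break & Old-Town Tour, Gallery Transfer & Observatory Walk

Check each pair: they overlap iff neither finishes before the other starts.
Sorted by start: Observatory Walk, Aquarium Break, Gallery Transfer, Gallery Break, Castle Stop, Old-Town Tour, Cathedral Tasting.
Aquarium Break starts before Observatory Walk ends → Observatory Walk and Aquarium Break overlap.
Gallery Transfer starts before Observatory Walk ends → Observatory Walk and Gallery Transfer overlap.
Gallery Break starts after Observatory Walk ends, so Observatory Walk has no further overlaps.
Gallery Transfer starts exactly when Aquarium Break ends (back-to-back, no overlap), so Aquarium Break has no further overlaps.
Gallery Break starts after Gallery Transfer ends, so Gallery Transfer has no further overlaps.
Castle Stop starts before Gallery Break ends → Gallery Break and Castle Stop overlap.
Old-Town Tour starts before Gallery Break ends → Gallery Break and Old-Town Tour overlap.
Cathedral Tasting starts after Gallery Break ends.
Old-Town Tour starts exactly when Castle Stop ends (back-to-back, no overlap), so Castle Stop has no further overlaps.
Cathedral Tasting starts after Old-Town Tour ends.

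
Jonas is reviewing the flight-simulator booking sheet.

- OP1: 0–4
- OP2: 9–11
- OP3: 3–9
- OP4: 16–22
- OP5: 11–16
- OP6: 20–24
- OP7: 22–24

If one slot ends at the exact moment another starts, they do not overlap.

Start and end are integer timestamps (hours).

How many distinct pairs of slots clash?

Check each pair: they overlap iff neither finishes before the other starts.
Sorted by start: OP1, OP3, OP2, OP5, OP4, OP6, OP7.
OP3 starts before OP1 ends → OP1 and OP3 overlap.
OP2 starts after OP1 ends, so nothing later overlaps OP1 either.
OP2 starts exactly when OP3 ends (back-to-back, no overlap), so nothing later overlaps OP3 either.
OP5 starts exactly when OP2 ends (back-to-back, no overlap), so nothing later overlaps OP2 either.
OP4 starts exactly when OP5 ends (back-to-back, no overlap), so nothing later overlaps OP5 either.
OP6 starts before OP4 ends → OP4 and OP6 overlap.
OP7 starts exactly when OP4 ends (back-to-back, no overlap).
OP7 starts before OP6 ends → OP6 and OP7 overlap.
Overlapping pairs: OP1 & OP3, OP4 & OP6, OP6 & OP7 — 3 in total.

3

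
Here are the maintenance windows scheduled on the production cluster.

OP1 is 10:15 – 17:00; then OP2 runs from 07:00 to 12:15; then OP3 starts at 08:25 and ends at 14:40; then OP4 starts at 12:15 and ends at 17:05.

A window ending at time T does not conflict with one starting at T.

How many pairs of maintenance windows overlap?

Sorted by start: OP2, OP3, OP1, OP4.
OP3 starts before OP2 ends → OP2 and OP3 overlap.
OP1 starts before OP2 ends → OP2 and OP1 overlap.
OP4 starts exactly when OP2 ends (back-to-back, no overlap).
OP1 starts before OP3 ends → OP3 and OP1 overlap.
OP4 starts before OP3 ends → OP3 and OP4 overlap.
OP4 starts before OP1 ends → OP1 and OP4 overlap.
Overlapping pairs: OP1 & OP2, OP1 & OP3, OP1 & OP4, OP2 & OP3, OP3 & OP4 — 5 in total.

5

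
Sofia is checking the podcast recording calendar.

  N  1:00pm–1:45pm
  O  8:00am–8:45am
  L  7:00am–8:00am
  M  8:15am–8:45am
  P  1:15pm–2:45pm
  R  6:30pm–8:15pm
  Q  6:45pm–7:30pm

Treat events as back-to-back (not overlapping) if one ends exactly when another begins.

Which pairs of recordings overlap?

Check each pair: they overlap iff neither finishes before the other starts.
Sorted by start: L, O, M, N, P, R, Q.
O starts exactly when L ends (back-to-back, no overlap) — done with L.
M starts before O ends → O and M overlap.
N starts after O ends — done with O.
N starts after M ends — done with M.
P starts before N ends → N and P overlap.
R starts after N ends — done with N.
R starts after P ends — done with P.
Q starts before R ends → R and Q overlap.

M & O, N & P, Q & R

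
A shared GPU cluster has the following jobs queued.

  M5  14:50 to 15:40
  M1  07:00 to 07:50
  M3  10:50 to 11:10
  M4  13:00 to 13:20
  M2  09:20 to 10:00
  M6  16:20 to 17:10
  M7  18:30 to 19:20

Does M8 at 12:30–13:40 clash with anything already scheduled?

Yes — it overlaps M4

M1: ends 07:50 at or before M8 starts 12:30 → clear.
M2: ends 10:00 at or before M8 starts 12:30 → clear.
M3: ends 11:10 at or before M8 starts 12:30 → clear.
M4: starts 13:00 before M8 ends 13:40, and ends 13:20 after M8 starts 12:30 → overlap.
M5: starts 14:50 at or after M8 ends 13:40 → clear.
M6: starts 16:20 at or after M8 ends 13:40 → clear.
M7: starts 18:30 at or after M8 ends 13:40 → clear.
M8 overlaps M4.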